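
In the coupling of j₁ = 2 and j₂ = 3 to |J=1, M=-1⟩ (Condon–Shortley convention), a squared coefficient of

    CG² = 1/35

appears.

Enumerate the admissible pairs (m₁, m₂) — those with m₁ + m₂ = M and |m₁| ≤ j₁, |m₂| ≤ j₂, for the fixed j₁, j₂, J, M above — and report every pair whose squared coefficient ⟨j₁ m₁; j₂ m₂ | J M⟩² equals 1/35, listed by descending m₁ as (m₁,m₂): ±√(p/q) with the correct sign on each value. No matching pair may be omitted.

Admissible pairs with m₁+m₂ = M = -1: (-2,1), (-1,0), (0,-1), (1,-2), (2,-3)
  (m₁,m₂)=(2,-3): CG² = 3/7, CG = +√(3/7)
  (m₁,m₂)=(1,-2): CG² = 2/7, CG = −√(2/7)
  (m₁,m₂)=(0,-1): CG² = 6/35, CG = +√(6/35)
  (m₁,m₂)=(-1,0): CG² = 3/35, CG = −√(3/35)
  (m₁,m₂)=(-2,1): CG² = 1/35, CG = +√(1/35)   ← matches the target
Pairs with CG² = 1/35: (-2,1): +√(1/35)

(-2,1): +√(1/35)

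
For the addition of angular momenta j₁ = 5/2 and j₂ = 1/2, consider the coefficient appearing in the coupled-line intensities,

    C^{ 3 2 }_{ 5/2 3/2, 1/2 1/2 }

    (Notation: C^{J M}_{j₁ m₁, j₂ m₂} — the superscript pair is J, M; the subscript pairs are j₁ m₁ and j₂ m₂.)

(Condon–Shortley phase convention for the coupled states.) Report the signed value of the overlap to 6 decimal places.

+√(5/6) ≈ +0.912871

j₁+j₂−J=0  J+j₁−j₂=5  J−j₁+j₂=1  j₁+j₂+J+1=7
(j₁±m₁, j₂±m₂, J±M) = (4,1,1,0,5,1)
P² = 480
sum k=0..0:
  [0] +1/24 = 1/24
S = 1/24
C² = P²·S² = 5/6 ; C = +0.912871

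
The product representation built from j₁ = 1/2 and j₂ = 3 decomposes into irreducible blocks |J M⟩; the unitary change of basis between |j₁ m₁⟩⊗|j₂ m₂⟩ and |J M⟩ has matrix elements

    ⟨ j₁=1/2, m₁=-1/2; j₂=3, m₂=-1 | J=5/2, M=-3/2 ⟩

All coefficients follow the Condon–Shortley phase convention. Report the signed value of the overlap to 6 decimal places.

-0.534522

j₁+j₂−J=1  J+j₁−j₂=0  J−j₁+j₂=5  j₁+j₂+J+1=7
(j₁±m₁, j₂±m₂, J±M) = (0,1,2,4,1,4)
P² = 1152/7
sum k=1..1:
  [1] −1/24 = -1/24
S = -1/24
C² = P²·S² = 2/7 ; C = -0.534522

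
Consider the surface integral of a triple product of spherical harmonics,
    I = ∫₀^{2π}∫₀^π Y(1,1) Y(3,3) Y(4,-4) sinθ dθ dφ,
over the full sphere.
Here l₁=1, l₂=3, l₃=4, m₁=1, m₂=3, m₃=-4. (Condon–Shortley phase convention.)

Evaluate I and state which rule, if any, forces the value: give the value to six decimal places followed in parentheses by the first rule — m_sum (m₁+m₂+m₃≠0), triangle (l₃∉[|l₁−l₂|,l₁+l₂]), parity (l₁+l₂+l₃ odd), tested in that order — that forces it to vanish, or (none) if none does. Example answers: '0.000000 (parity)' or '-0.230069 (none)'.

m-sum 0 ✓  L=8 even ✓  2≤4≤4 ✓
Π(2lᵢ+1) = 3×7×9 = 189
triangle coeff Δ(1,3,4) = 1/252
Σ_t [0,0]: t=0:+1/36 = 1/36
(3j)²=4/63 [(1 3 4; 0 0 0)], sign=+1
Σ_t [0,0]: t=0:+1/1440 = 1/1440
(3j)²=1/9 [(1 3 4; 1 3 -4)], sign=+1
⇒ 4πI² = 4/3
I = (+1)√(4/3/(4π)) = 0.32573501
No selection rule forces the value: the integral is nonzero (none).

0.325735 (none)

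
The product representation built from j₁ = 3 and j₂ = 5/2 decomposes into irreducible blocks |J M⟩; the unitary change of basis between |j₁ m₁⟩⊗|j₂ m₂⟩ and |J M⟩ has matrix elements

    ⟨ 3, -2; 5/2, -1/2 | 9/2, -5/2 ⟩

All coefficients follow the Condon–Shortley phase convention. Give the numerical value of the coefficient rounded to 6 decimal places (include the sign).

-0.497468

triangle: 1!*5!*4!/11! = 2880/39916800
(j±m)!: 1!*5!*2!*3!*2!*7! = 14515200
prefactor² = (2J+1)*Δ*N² = 115200/11
  k=0: +1/(0!*1!*5!*2!*0!*2!) = 1/480
  k=1: −1/(1!*0!*4!*1!*1!*3!) = -1/144
Σ = -7/1440  ⇒  CG² = 115200/11*(-7/1440)² = 49/198
CG = −√(49/198) = -0.497468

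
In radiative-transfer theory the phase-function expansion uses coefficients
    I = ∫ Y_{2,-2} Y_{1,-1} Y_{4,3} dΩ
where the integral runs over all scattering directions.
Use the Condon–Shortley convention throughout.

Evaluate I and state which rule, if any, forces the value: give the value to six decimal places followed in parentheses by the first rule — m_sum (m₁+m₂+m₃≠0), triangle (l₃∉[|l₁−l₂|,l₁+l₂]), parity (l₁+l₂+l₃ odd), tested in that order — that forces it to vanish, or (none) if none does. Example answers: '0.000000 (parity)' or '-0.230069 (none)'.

triangle: need 1≤l₃≤3, have 4; I=0

0.000000 (triangle)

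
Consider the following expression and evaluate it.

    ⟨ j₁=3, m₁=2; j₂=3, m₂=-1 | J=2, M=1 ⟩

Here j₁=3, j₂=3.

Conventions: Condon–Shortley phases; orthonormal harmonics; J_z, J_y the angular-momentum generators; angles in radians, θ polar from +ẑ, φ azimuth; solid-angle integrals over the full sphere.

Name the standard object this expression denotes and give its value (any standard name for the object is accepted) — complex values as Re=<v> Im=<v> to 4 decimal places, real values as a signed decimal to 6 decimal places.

This is a Clebsch–Gordan (vector-coupling) coefficient.
triangle: 4!·2!·2!/9! = 96/362880
(j±m)!: 5!·1!·2!·4!·3!·1! = 34560
prefactor² = (2J+1)·Δ·N² = 320/7
  k=0: +1/(0!·4!·1!·2!·1!·0!) = 1/48
  k=1: −1/(1!·3!·0!·1!·2!·1!) = -1/12
Σ = -1/16  ⇒  CG² = 320/7·(-1/16)² = 5/28
CG = −√(5/28) = -0.422577

Clebsch–Gordan coefficient, −√(5/28) ≈ -0.422577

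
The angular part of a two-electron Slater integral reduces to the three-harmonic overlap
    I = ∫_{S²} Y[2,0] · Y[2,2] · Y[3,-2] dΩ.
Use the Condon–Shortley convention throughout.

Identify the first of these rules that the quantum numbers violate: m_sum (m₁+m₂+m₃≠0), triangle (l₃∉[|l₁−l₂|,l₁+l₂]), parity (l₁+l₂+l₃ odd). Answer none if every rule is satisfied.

Σmᵢ = 0  ✓
l₃∈[|l₁−l₂|,l₁+l₂]=[0,4], have l₃=3  ✓
Σlᵢ = 7 ⇒ odd  ✗

parity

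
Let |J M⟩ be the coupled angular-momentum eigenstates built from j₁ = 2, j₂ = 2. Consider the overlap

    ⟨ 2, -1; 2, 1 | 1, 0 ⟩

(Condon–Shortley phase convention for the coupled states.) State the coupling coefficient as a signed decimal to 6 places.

+0.316228

triangle: 3!×1!×1!/6! = 6/720
(j±m)!: 1!×3!×3!×1!×1!×1! = 36
prefactor² = (2J+1)×Δ×N² = 9/10
  k=2: +1/(2!×1!×1!×1!×0!×0!) = 1/2
  k=3: −1/(3!×0!×0!×0!×1!×1!) = -1/6
Σ = 1/3  ⇒  CG² = 9/10×(1/3)² = 1/10
CG = +√(1/10) = +0.316228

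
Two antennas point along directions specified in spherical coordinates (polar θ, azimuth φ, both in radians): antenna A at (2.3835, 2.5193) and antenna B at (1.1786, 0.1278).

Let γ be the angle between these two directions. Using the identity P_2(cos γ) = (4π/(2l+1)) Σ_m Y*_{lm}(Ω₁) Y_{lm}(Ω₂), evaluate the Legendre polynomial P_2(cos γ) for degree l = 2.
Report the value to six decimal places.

0.326680

Term-by-term m-sum for l=2 (normalisation 4π/5 = 2.513274):
  term(m=-2) = (0.004249, -0.060078)   from Y*(Ω₁)=(0.058514, -0.172965), Y(Ω₂)=(0.319127, -0.083393)
  term(m=-1) = (0.076998, -0.071745)   from Y*(Ω₁)=(0.313397, -0.224823), Y(Ω₂)=(0.270637, -0.034777)
  term(m=+0) = (-0.032513, 0.000000)   from Y*(Ω₁)=(0.183519, -0.000000), Y(Ω₂)=(-0.177164, 0.000000)
  term(m=+1) = (0.076998, 0.071745)   from Y*(Ω₁)=(-0.313397, -0.224823), Y(Ω₂)=(-0.270637, -0.034777)
  term(m=+2) = (0.004249, 0.060078)   from Y*(Ω₁)=(0.058514, 0.172965), Y(Ω₂)=(0.319127, 0.083393)
Σ over m = (0.129982, 0.000000); ×(4π/5) → (0.326680, 0.000000). Real part: 0.326680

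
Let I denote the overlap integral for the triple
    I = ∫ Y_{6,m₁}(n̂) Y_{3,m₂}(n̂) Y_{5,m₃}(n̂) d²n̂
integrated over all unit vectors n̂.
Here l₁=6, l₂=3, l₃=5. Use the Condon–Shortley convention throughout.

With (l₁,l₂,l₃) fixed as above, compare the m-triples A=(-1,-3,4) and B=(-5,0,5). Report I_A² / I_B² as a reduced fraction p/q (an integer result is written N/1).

Same 6,3,5: normalisation and zero-m 3j drop out of the ratio.
A: Δ: 4! 8! 2! / 15! → 1/675675; sum: t=0:+1/241920 = 1/241920; 3j²(6 3 5; -1 -3 4) = Δ·Π!·Σ² = 4/1001  (sign -1)
B: Δ: 4! 8! 2! / 15! → 1/675675; sum: t=3:−1/483840 = -1/483840; 3j²(6 3 5; -5 0 5) = Δ·Π!·Σ² = 3/91  (sign -1)
I_A²/I_B² = (4/1001)/(3/91) = 4/33

4/33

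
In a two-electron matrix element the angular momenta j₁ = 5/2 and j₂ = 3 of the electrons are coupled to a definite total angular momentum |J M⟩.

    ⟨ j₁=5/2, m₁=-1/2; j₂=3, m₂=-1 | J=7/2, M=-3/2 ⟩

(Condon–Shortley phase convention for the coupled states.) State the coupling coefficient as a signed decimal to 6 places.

j₁+j₂−J=2  J+j₁−j₂=3  J−j₁+j₂=4  j₁+j₂+J+1=10
(j₁±m₁, j₂±m₂, J±M) = (2,3,2,4,2,5)
P² = 3072/35
sum k=0..2:
  [0] +1/48 = 1/48
  [1] −1/12 = -1/12
  [2] +1/96 = 1/96
S = -5/96
C² = P²·S² = 5/21 ; C = -0.487950

−√(5/21) ≈ -0.487950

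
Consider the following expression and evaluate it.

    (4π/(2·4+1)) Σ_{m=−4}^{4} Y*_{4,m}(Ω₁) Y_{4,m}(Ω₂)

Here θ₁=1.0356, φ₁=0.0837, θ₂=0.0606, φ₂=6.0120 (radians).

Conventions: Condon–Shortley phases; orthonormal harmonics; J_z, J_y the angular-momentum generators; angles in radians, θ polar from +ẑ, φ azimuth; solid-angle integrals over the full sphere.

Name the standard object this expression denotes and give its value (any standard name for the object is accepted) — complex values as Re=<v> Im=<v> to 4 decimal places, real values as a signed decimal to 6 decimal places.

Legendre polynomial (addition theorem), -0.368380

This sum is the spherical-harmonic addition theorem: it equals the Legendre polynomial P_l(cos γ) of the angle γ between the two directions.
Expand P_4 via completeness: Σ_{m} conj(Y_{4,m}) at Ω₁ times Y_{4,m} at Ω₂ —
  [-4]  conj(Y_{4,-4})(Ω₁) = +0.228808+0.079601i ; Y_{4,-4}(Ω₂) = +0.000003+0.000005i ; Δ = +0.000000+0.000001i
  [-3]  conj(Y_{4,-3})(Ω₁) = +0.393534+0.100947i ; Y_{4,-3}(Ω₂) = +0.000191+0.000202i ; Δ = +0.000055+0.000099i
  [-2]  conj(Y_{4,-2})(Ω₁) = +0.200310+0.033849i ; Y_{4,-2}(Ω₂) = +0.006278+0.003784i ; Δ = +0.001130+0.000970i
  [-1]  conj(Y_{4,-1})(Ω₁) = -0.243881-0.020461i ; Y_{4,-1}(Ω₂) = +0.109508+0.030447i ; Δ = -0.026084-0.009666i
  [+0]  conj(Y_{4,0})(Ω₁) = -0.257619-0.000000i ; Y_{4,0}(Ω₂) = +0.830814+0.000000i ; Δ = -0.214034-0.000000i
  [+1]  conj(Y_{4,1})(Ω₁) = +0.243881-0.020461i ; Y_{4,1}(Ω₂) = -0.109508+0.030447i ; Δ = -0.026084+0.009666i
  [+2]  conj(Y_{4,2})(Ω₁) = +0.200310-0.033849i ; Y_{4,2}(Ω₂) = +0.006278-0.003784i ; Δ = +0.001130-0.000970i
  [+3]  conj(Y_{4,3})(Ω₁) = -0.393534+0.100947i ; Y_{4,3}(Ω₂) = -0.000191+0.000202i ; Δ = +0.000055-0.000099i
  [+4]  conj(Y_{4,4})(Ω₁) = +0.228808-0.079601i ; Y_{4,4}(Ω₂) = +0.000003-0.000005i ; Δ = +0.000000-0.000001i
Accumulated sum -0.263833-0.000000i; after 4π/(2l+1) scaling, -0.368380-0.000000i ⇒ P_4 = -0.368380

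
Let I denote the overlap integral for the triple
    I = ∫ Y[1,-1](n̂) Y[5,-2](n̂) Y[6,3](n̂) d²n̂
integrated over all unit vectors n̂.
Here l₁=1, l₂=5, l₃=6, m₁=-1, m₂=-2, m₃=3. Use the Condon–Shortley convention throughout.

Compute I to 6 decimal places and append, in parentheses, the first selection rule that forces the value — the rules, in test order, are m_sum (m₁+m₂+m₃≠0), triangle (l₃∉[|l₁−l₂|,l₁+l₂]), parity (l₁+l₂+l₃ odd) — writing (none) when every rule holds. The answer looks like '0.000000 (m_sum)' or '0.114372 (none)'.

-0.245154 (none)

Rules hold: Σm=0, L=12 even, 4≤6≤6.
N = 3·11·13 = 429
Δ = 0!·2!·10!/13! = 1/858
Racah Σ t=0..0: t=0:+1/14400 = 1/14400
⇒ 3j(1 5 6; 0 0 0)² = 6/143, sgn +1
Racah Σ t=0..0: t=0:+1/60480 = 1/60480
⇒ 3j(1 5 6; -1 -2 3)² = 6/143, sgn -1
4πI² = N·(3j₀)²·(3jₘ)² = 108/143
I = -1·√(0.755245/4π) = -0.24515397
No selection rule forces the value: the integral is nonzero (none).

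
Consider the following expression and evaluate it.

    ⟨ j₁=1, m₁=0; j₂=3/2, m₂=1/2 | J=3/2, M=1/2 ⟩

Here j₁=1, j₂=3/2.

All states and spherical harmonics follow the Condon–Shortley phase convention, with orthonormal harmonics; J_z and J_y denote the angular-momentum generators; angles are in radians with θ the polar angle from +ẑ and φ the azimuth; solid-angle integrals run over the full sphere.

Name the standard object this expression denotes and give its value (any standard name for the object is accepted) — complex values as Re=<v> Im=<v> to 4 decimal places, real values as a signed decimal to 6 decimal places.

Clebsch–Gordan coefficient, −√(1/15) ≈ -0.258199

This is a Clebsch–Gordan (vector-coupling) coefficient.
j₁+j₂−J=1  J+j₁−j₂=1  J−j₁+j₂=2  j₁+j₂+J+1=5
(j₁±m₁, j₂±m₂, J±M) = (1,1,2,1,2,1)
P² = 4/15
sum k=0..1:
  [0] +1/2 = 1/2
  [1] −1/1 = -1
S = -1/2
C² = P²·S² = 1/15 ; C = -0.258199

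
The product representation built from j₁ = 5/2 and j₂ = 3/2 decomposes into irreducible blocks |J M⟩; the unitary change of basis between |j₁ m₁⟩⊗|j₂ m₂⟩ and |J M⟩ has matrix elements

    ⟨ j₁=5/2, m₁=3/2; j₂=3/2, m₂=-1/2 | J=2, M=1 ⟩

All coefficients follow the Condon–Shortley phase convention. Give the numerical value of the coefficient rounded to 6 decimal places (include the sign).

+0.154303

j₁+j₂−J=2  J+j₁−j₂=3  J−j₁+j₂=1  j₁+j₂+J+1=7
(j₁±m₁, j₂±m₂, J±M) = (4,1,1,2,3,1)
P² = 24/7
sum k=0..1:
  [0] +1/4 = 1/4
  [1] −1/6 = -1/6
S = 1/12
C² = P²·S² = 1/42 ; C = +0.154303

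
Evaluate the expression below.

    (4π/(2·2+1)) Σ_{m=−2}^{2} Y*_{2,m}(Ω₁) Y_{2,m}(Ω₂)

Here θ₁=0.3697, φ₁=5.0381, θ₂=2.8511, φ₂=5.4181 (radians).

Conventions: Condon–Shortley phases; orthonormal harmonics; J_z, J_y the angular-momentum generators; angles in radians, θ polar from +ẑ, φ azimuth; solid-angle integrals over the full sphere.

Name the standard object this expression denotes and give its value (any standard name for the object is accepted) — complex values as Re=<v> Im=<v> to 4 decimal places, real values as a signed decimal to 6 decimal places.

Legendre polynomial (addition theorem), +0.453428

This sum is the spherical-harmonic addition theorem: it equals the Legendre polynomial P_l(cos γ) of the angle γ between the two directions.
Addition theorem: P_2(cos γ) = (4π/5) Σ_m Y*_{lm}(Ω₁) Y_{lm}(Ω₂), m = −2…2:
  m=-2: (-0.04011 - 0.03058j) × (-0.00503 + 0.03129j) = 0.00116 - 0.00110j  (running Σ = 0.00116 - 0.00110j)
  m=-1: (0.08329 - 0.24660j) × (-0.13750 - 0.16137j) = -0.05125 + 0.02047j  (running Σ = -0.05009 + 0.01937j)
  m=0: (0.50725 + 0.00000j) × (0.55316 + 0.00000j) = 0.28059 + 0.00000j  (running Σ = 0.23050 + 0.01937j)
  m=1: (-0.08329 - 0.24660j) × (0.13750 - 0.16137j) = -0.05125 - 0.02047j  (running Σ = 0.17925 - 0.00110j)
  m=2: (-0.04011 + 0.03058j) × (-0.00503 - 0.03129j) = 0.00116 + 0.00110j  (running Σ = 0.18041 - 0.00000j)
Total Σ_m = 0.18041 - 0.00000j. Multiply by 2.513274: 0.45343 - 0.00000j. P_2(cos γ) = 0.453428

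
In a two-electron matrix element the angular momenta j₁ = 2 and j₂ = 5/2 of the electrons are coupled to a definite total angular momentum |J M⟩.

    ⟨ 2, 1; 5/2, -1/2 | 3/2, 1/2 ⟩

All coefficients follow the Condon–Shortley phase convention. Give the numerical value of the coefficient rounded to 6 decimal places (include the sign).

j₁+j₂−J=3  J+j₁−j₂=1  J−j₁+j₂=2  j₁+j₂+J+1=7
(j₁±m₁, j₂±m₂, J±M) = (3,1,2,3,2,1)
P² = 48/35
sum k=0..1:
  [0] +1/12 = 1/12
  [1] −1/2 = -1/2
S = -5/12
C² = P²·S² = 5/21 ; C = -0.487950

-0.487950  (= −√(5/21))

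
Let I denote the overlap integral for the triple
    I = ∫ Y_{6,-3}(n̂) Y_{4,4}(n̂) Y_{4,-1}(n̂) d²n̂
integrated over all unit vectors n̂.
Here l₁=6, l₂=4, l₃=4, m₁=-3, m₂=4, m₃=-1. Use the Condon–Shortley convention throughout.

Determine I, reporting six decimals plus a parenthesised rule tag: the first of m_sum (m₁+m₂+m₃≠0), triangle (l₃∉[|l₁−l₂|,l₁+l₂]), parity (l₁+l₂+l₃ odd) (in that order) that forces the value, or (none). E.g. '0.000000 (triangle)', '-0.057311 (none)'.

m-sum 0 ✓  L=14 even ✓  2≤4≤10 ✓
Π(2lᵢ+1) = 13×9×9 = 1053
triangle coeff Δ(6,4,4) = 1/1261260
Σ_t [2,4]: t=2:+1/4608 t=3:−1/1296 t=4:+1/4608 = -7/20736
(3j)²=20/1287 [(6 4 4; 0 0 0)], sign=-1
Σ_t [6,6]: t=6:+1/51840 = 1/51840
(3j)²=8/429 [(6 4 4; -3 4 -1)], sign=-1
⇒ 4πI² = 480/1573
I = (+1)√(480/1573/(4π)) = 0.15583009
No selection rule forces the value: the integral is nonzero (none).

0.155830 (none)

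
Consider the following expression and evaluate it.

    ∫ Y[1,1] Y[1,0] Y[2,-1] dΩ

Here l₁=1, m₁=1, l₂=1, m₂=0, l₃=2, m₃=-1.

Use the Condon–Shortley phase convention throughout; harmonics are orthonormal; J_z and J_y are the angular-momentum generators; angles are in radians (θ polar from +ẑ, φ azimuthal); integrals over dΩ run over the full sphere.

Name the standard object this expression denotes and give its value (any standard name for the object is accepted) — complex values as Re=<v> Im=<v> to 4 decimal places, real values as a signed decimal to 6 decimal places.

Gaunt coefficient, -0.218510

This is a Gaunt coefficient — the integral of a triple product of spherical harmonics over the sphere.
m-sum 0 ✓  L=4 even ✓  0≤2≤2 ✓
Π(2lᵢ+1) = 3×3×5 = 45
triangle coeff Δ(1,1,2) = 1/30
Σ_t [0,0]: t=0:+1/1 = 1/1
(3j)²=2/15 [(1 1 2; 0 0 0)], sign=+1
Σ_t [0,0]: t=0:+1/2 = 1/2
(3j)²=1/10 [(1 1 2; 1 0 -1)], sign=-1
⇒ 4πI² = 3/5
I = (-1)√(3/5/(4π)) = -0.21850969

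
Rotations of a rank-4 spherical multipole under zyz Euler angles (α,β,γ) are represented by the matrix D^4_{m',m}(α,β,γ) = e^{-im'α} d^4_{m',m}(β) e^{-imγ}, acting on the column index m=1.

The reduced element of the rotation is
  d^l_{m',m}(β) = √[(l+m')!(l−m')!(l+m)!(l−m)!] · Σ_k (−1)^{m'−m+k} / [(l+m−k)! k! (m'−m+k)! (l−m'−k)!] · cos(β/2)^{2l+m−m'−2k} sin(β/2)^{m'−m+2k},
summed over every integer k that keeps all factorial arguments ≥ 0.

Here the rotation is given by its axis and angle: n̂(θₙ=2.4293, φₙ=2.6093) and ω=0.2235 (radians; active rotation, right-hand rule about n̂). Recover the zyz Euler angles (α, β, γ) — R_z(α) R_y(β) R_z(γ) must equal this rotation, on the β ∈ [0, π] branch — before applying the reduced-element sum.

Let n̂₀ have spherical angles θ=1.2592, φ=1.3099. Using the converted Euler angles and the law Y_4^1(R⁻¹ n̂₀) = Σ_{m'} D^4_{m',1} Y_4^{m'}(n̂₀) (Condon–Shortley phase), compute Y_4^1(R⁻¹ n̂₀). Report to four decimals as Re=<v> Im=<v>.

Re=0.0220 Im=0.3108

Axis–angle → zyz. n̂ = (sinθₙcosφₙ, sinθₙsinφₙ, cosθₙ) = (-0.563146, +0.331694, -0.756865), ω = 0.2235.
R = I cosω + sinω [n̂]ₓ + (1−cosω) n̂n̂ᵀ gives
  R = [+0.983016, +0.163109, +0.084119; -0.172401, +0.977864, +0.118574; -0.062917, -0.131062, +0.989376]
β = atan2(√(R₁₃²+R₂₃²), R₃₃) = 0.145899; α = atan2(R₂₃, R₁₃) mod 2π = 0.953773; γ = atan2(R₃₂, −R₃₁) mod 2π = 5.159951
Need the full column D^4_{m',1} for m'=−4..4 at α=0.9538, β=0.1459, γ=5.1600.
cos(β/2)=0.997340, sin(β/2)=0.072885
d^4_{-4,1}: single k=5 term ⇒ +0.000015;  D = +0.000003-0.000015i
d^4_{-3,1}: k∈[4..5] ⇒ +0.000369 -0.000001 = +0.000368;  D = -0.000245-0.000275i
d^4_{-2,1}: k∈[3..5] ⇒ +0.005403 -0.000043 +0.000000 = +0.005360;  D = -0.005327+0.000593i
d^4_{-1,1}: k∈[2..5] ⇒ +0.052280 -0.000838 +0.000002 -0.000000 = +0.051444;  D = -0.024944+0.044992i
d^4_{0,1}: k∈[1..4] ⇒ +0.319930 -0.010252 +0.000055 -0.000000 = +0.309733;  D = +0.134043+0.279226i
d^4_{1,1}: k∈[0..3] ⇒ +0.978920 -0.078419 +0.000838 -0.000001 = +0.901337;  D = +0.888426+0.152011i
d^4_{2,1}: k∈[0..2] ⇒ -0.303512 +0.008105 -0.000029 = -0.295436;  D = -0.209132+0.208678i
d^4_{3,1}: k∈[0..1] ⇒ +0.041496 -0.000369 = +0.041126;  D = -0.006848-0.040552i
d^4_{4,1}: single k=0 term ⇒ -0.002859;  D = +0.002575+0.001243i
Y_4^{m'}(θ=1.2592,φ=1.3099) and Σ D·Y over m':
  (+0.0000-0.0000i)·(+0.1828+0.3139i)  (-0.0002-0.0003i)·(-0.2334+0.2346i)  (-0.0053+0.0006i)·(+0.0899+0.0517i)  (-0.0249+0.0450i)·(-0.0834+0.3124i)  (+0.1340+0.2792i)·(+0.0518+0.0000i)  (+0.8884+0.1520i)·(+0.0834+0.3124i)  (-0.2091+0.2087i)·(+0.0899-0.0517i)  (-0.0068-0.0406i)·(+0.2334+0.2346i)  (+0.0026+0.0012i)·(+0.1828-0.3139i)
Y_4^1(R⁻¹ n̂) = +0.021958+0.310822i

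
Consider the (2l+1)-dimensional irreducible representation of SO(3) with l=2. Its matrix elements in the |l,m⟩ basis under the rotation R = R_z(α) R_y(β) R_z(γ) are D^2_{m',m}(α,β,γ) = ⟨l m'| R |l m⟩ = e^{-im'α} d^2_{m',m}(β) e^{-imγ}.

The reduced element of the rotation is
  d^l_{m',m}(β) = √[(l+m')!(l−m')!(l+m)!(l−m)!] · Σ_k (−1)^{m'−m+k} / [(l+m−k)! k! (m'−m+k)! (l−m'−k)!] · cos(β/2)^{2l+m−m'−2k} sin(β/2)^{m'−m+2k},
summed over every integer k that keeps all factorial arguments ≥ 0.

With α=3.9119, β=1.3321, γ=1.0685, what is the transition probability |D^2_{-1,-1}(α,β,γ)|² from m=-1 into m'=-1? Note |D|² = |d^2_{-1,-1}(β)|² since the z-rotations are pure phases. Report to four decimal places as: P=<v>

Split into d^2_{-1,-1}(β=1.3321) × two z-phases.
c=cos(1.332100/2)=0.786268, s=sin(1.332100/2)=0.617885; N=√[1·6·1·6]=6.000000
The bounds max(0,m−m')=0 and min(l+m,l−m')=1 give 2 terms
  k=0: (−1)^0·6.0000/(6)·0.7863^4·0.6179^0 = +0.382194
  k=1: (−1)^1·6.0000/(2)·0.7863^2·0.6179^2 = -0.708073
d^2_{-1,-1}(1.3321) = +0.382194 -0.708073 = -0.325880
|D^2_{-1,-1}|² = |d^2_{-1,-1}(β)|² = (-0.325880)² = 0.106198 (the z-rotation phases have unit modulus)

P=0.1062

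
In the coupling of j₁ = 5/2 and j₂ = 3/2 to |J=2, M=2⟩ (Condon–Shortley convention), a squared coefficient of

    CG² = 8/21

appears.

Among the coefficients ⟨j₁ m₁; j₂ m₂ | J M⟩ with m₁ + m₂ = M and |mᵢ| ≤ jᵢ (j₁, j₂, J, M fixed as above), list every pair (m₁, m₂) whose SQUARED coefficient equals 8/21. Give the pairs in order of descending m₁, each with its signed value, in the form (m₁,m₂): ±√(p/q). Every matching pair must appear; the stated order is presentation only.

Admissible pairs with m₁+m₂ = M = 2: (1/2,3/2), (3/2,1/2), (5/2,-1/2)
  (m₁,m₂)=(5/2,-1/2): CG² = 10/21, CG = +√(10/21)
  (m₁,m₂)=(3/2,1/2): CG² = 8/21, CG = −√(8/21)   ← matches the target
  (m₁,m₂)=(1/2,3/2): CG² = 1/7, CG = +√(1/7)
Pairs with CG² = 8/21: (3/2,1/2): −√(8/21)

(3/2,1/2): −√(8/21)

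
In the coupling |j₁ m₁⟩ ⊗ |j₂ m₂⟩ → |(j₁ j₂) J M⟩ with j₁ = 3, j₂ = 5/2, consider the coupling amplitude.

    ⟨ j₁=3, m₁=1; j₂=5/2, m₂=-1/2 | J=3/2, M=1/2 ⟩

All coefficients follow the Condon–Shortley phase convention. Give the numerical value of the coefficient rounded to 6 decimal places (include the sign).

j₁+j₂−J=4  J+j₁−j₂=2  J−j₁+j₂=1  j₁+j₂+J+1=8
(j₁±m₁, j₂±m₂, J±M) = (4,2,2,3,2,1)
P² = 192/35
sum k=1..2:
  [1] −1/6 = -1/6
  [2] +1/8 = 1/8
S = -1/24
C² = P²·S² = 1/105 ; C = -0.097590

−√(1/105) = -0.097590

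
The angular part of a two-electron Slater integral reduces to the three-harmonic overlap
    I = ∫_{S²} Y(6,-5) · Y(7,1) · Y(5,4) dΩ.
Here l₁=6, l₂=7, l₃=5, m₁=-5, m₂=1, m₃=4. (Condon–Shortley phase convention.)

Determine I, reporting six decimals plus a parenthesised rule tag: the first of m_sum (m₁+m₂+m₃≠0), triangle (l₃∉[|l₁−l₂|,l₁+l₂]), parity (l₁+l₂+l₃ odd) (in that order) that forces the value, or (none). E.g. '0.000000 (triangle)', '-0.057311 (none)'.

-0.122102 (none)

m-sum 0 ✓  L=18 even ✓  1≤5≤13 ✓
Π(2lᵢ+1) = 13×15×11 = 2145
triangle coeff Δ(6,7,5) = 1/174594420
Σ_t [2,6]: t=2:+1/4147200 t=3:−1/207360 t=4:+1/82944 t=5:−1/207360 t=6:+1/4147200 = 1/345600
(3j)²=420/46189 [(6 7 5; 0 0 0)], sign=-1
Σ_t [7,8]: t=7:−1/14515200 t=8:+1/174182400 = -11/174182400
(3j)²=121/12597 [(6 7 5; -5 1 4)], sign=+1
⇒ 4πI² = 254100/1356277
I = (-1)√(254100/1356277/(4π)) = -0.12210212
No selection rule forces the value: the integral is nonzero (none).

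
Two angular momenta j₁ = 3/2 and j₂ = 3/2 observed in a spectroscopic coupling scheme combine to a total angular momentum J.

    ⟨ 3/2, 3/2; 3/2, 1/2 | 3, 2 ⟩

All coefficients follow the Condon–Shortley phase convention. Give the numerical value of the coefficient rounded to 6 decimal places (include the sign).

√[7·0!3!3!/7! · 3!0!2!1!5!1!] = √(72)
  +(−1)^0/∏(0,0,0,2,3,1)! = 1/12  (running 1/12)
⟨..|..⟩ = √(72)·(1/12) = +0.707107

+0.707107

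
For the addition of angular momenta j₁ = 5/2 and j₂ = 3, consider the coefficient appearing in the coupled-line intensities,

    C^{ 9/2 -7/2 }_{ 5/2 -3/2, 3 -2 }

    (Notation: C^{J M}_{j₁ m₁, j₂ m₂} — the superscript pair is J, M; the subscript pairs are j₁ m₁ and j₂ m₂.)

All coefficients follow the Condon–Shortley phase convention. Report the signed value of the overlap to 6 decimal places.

+0.100504  (= +√(1/99))

j₁+j₂−J=1  J+j₁−j₂=4  J−j₁+j₂=5  j₁+j₂+J+1=11
(j₁±m₁, j₂±m₂, J±M) = (1,4,1,5,1,8)
P² = 921600/11
sum k=0..1:
  [0] +1/576 = 1/576
  [1] −1/720 = -1/720
S = 1/2880
C² = P²·S² = 1/99 ; C = +0.100504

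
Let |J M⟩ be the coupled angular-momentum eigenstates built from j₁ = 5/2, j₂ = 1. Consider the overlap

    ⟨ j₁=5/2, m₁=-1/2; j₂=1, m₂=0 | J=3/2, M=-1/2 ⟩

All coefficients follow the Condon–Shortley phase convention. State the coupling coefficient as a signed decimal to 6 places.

−√(2/5) = -0.632456

triangle: 2!*3!*0!/6! = 12/720
(j±m)!: 2!*3!*1!*1!*1!*2! = 24
prefactor² = (2J+1)*Δ*N² = 8/5
  k=1: −1/(1!*1!*2!*0!*1!*0!) = -1/2
Σ = -1/2  ⇒  CG² = 8/5*(-1/2)² = 2/5
CG = −√(2/5) = -0.632456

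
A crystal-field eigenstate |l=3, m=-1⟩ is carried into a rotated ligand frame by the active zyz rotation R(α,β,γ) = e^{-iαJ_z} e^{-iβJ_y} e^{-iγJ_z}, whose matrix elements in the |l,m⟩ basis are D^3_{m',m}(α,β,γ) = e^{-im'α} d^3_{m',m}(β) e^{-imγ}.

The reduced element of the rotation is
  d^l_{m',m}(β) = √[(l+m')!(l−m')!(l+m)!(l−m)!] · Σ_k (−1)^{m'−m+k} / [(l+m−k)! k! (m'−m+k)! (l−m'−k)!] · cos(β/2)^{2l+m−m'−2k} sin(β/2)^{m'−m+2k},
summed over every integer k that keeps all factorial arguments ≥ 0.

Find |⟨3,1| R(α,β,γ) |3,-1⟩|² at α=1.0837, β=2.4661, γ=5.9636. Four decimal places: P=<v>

P=0.0054

D^3_{1,-1}(1.0837,2.4661,5.9636) = e^{-i·1·1.0837}·d^3_{1,-1}(2.4661)·e^{-i·-1·5.9636}. Compute d first:
Half-angle: c=0.331362, s=0.943504. N=√(24·2·2·24)=48.000000
k∈{0,1,2} keeps every argument non-negative
  k=0: (−1)^2·48.0000/(8)·0.3314^4·0.9435^2 = +0.064394
  k=1: (−1)^3·48.0000/(6)·0.3314^2·0.9435^4 = -0.696096
  k=2: (−1)^4·48.0000/(48)·0.3314^0·0.9435^6 = +0.705443
d^3_{1,-1}(2.4661) = +0.064394 -0.696096 +0.705443 = +0.073742
|D^3_{1,-1}|² = |d^3_{1,-1}(β)|² = (+0.073742)² = 0.005438 (the z-rotation phases have unit modulus)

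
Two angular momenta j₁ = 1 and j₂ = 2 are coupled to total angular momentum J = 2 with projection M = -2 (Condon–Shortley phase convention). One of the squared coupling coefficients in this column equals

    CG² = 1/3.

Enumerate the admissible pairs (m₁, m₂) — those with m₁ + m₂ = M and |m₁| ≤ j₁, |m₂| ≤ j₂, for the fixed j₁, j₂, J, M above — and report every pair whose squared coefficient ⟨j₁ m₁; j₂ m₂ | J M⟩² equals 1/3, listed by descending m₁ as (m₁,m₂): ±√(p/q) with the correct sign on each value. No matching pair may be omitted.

Admissible pairs with m₁+m₂ = M = -2: (-1,-1), (0,-2)
  (m₁,m₂)=(0,-2): CG² = 2/3, CG = +√(2/3)
  (m₁,m₂)=(-1,-1): CG² = 1/3, CG = −√(1/3)   ← matches the target
Pairs with CG² = 1/3: (-1,-1): −√(1/3)

(-1,-1): −√(1/3)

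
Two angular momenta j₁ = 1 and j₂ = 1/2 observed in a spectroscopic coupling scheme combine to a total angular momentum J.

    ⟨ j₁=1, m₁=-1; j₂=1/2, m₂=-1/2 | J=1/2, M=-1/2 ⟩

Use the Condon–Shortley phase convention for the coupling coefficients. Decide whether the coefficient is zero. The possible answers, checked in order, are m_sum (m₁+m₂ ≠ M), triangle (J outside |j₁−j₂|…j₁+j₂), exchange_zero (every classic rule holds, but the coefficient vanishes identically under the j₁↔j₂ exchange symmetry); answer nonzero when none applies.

m_sum

m-sum: m₁+m₂ = -1+(-1/2) = -3/2, M = -1/2  ✗ ⇒ coefficient is 0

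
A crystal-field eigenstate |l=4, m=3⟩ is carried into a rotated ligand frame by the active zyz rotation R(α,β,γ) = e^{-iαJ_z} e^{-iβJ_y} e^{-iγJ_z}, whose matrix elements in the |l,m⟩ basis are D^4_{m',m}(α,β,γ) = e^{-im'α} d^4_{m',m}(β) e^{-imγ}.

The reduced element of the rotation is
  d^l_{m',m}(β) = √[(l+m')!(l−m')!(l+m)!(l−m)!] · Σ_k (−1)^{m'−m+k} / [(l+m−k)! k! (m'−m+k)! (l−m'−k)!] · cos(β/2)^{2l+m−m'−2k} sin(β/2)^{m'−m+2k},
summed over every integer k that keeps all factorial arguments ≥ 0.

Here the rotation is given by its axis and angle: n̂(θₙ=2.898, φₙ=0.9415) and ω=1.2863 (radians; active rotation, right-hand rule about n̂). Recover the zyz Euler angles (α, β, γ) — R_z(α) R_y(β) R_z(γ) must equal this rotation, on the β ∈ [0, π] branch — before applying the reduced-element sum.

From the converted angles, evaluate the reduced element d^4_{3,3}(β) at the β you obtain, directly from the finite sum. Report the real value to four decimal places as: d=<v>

Axis–angle → zyz. n̂ = (sinθₙcosφₙ, sinθₙsinφₙ, cosθₙ) = (+0.141959, +0.194989, -0.970478), ω = 1.2863.
R = I cosω + sinω [n̂]ₓ + (1−cosω) n̂n̂ᵀ gives
  R = [+0.295170, +0.951379, +0.088051; -0.911556, +0.308023, -0.272372; -0.286251, +0.000133, +0.958155]
β = atan2(√(R₁₃²+R₂₃²), R₃₃) = 0.290312; α = atan2(R₂₃, R₁₃) mod 2π = 5.025058; γ = atan2(R₃₂, −R₃₁) mod 2π = 0.000465
d^4_{3,3}(β=0.2903) via the finite sum:
c=cos(0.290312/2)=0.989483, s=sin(0.290312/2)=0.144647; N=√[5040·1·5040·1]=5040.000000
k∈{0,1} keeps every argument non-negative
  k=0: (−1)^0·5040.0000/(5040)·0.9895^8·0.1446^0 = +0.918899
  k=1: (−1)^1·5040.0000/(720)·0.9895^6·0.1446^2 = -0.137457
d^4_{3,3}(0.2903) = +0.918899 -0.137457 = +0.781443

d=0.7814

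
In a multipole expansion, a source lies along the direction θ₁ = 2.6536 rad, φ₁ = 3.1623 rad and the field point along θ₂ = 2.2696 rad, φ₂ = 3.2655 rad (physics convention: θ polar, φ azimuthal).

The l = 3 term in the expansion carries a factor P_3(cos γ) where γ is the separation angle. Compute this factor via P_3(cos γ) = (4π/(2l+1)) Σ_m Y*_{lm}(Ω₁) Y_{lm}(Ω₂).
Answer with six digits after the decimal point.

Addition theorem: P_3(cos γ) = (4π/7) Σ_m Y*_{lm}(Ω₁) Y_{lm}(Ω₂), m = −3…3:
  m=-3: Y*=-0.042918-0.002670i  Y=-0.174451+0.068009i  product +0.007669-0.002453i
  m=-2: Y*=-0.198264-0.008216i  Y=-0.373597+0.094526i  product +0.074847-0.015672i
  m=-1: Y*=-0.439460-0.009101i  Y=-0.262522+0.032696i  product +0.115665-0.011979i
  m=+0: Y*=-0.296946-0.000000i  Y=+0.223455+0.000000i  product -0.066354-0.000000i
  m=+1: Y*=+0.439460-0.009101i  Y=+0.262522+0.032696i  product +0.115665+0.011979i
  m=+2: Y*=-0.198264+0.008216i  Y=-0.373597-0.094526i  product +0.074847+0.015672i
  m=+3: Y*=+0.042918-0.002670i  Y=+0.174451+0.068009i  product +0.007669+0.002453i
Total Σ_m = +0.330009-0.000000i. Multiply by 1.795196: +0.592430-0.000000i. P_3(cos γ) = 0.592430

0.592430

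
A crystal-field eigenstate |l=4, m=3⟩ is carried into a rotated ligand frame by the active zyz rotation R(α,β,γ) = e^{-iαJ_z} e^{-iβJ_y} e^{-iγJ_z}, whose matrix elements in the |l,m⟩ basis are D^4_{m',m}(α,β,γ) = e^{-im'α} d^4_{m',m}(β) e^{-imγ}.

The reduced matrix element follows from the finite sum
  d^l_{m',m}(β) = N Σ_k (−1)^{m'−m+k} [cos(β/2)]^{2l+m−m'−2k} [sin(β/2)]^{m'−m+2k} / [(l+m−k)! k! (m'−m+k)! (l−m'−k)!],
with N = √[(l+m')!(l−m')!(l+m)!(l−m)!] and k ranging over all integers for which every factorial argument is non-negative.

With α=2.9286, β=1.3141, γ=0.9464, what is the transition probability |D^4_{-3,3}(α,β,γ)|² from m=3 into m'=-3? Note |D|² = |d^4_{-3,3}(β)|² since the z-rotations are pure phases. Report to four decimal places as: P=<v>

D^4_{-3,3}(2.9286,1.3141,0.9464) = e^{-i·-3·2.9286}·d^4_{-3,3}(1.3141)·e^{-i·3·0.9464}. Compute d first:
c=cos(1.314100/2)=0.791797, s=sin(1.314100/2)=0.610784; N=√[1·5040·5040·1]=5040.000000
Admissible k: 6..7 (factorial args all ≥0)
  k=6: (−1)^0·5040.0000/(720)·0.7918^2·0.6108^6 = +0.227851
  k=7: (−1)^1·5040.0000/(5040)·0.7918^0·0.6108^8 = -0.019369
d^4_{-3,3}(1.3141) = +0.227851 -0.019369 = +0.208482
|D^4_{-3,3}|² = |d^4_{-3,3}(β)|² = (+0.208482)² = 0.043465 (the z-rotation phases have unit modulus)

P=0.0435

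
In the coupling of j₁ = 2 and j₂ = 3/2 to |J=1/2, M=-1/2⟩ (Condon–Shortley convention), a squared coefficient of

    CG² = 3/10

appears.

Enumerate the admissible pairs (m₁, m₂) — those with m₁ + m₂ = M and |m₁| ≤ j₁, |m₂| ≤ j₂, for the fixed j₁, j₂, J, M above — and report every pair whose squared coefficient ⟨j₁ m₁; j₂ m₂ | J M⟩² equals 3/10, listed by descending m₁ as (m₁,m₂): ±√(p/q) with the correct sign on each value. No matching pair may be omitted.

Admissible pairs with m₁+m₂ = M = -1/2: (-2,3/2), (-1,1/2), (0,-1/2), (1,-3/2)
  (m₁,m₂)=(1,-3/2): CG² = 1/10, CG = +√(1/10)
  (m₁,m₂)=(0,-1/2): CG² = 1/5, CG = −√(1/5)
  (m₁,m₂)=(-1,1/2): CG² = 3/10, CG = +√(3/10)   ← matches the target
  (m₁,m₂)=(-2,3/2): CG² = 2/5, CG = −√(2/5)
Pairs with CG² = 3/10: (-1,1/2): +√(3/10)

(-1,1/2): +√(3/10)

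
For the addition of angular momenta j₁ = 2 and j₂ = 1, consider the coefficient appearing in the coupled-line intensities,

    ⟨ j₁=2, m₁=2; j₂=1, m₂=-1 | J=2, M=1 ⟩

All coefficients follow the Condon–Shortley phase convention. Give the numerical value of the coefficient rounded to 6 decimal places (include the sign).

√[5·1!3!1!/6! · 4!0!0!2!3!1!] = √(12)
  +(−1)^0/∏(0,1,0,0,3,1)! = 1/6  (running 1/6)
⟨..|..⟩ = √(12)·(1/6) = +0.577350

+√(1/3) ≈ +0.577350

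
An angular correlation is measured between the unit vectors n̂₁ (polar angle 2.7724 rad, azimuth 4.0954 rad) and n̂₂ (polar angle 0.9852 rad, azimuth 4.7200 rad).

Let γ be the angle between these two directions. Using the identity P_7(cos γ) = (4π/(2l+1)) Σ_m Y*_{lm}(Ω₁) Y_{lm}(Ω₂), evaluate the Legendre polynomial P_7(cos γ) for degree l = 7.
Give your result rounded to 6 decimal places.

Summing Y*_{l m}(θ₁,φ₁)·Y_{l m}(θ₂,φ₂) over m ∈ [−7, 7]; prefactor 4π/(2·7+1) = 0.837758:
  [-7]  conj(Y_{7,-7})(Ω₁) = -0.000368-0.000153i ; Y_{7,-7}(Ω₂) = -0.007434-0.139412i ; Δ = -0.000019+0.000052i
  [-6]  conj(Y_{7,-6})(Ω₁) = -0.003264+0.002048i ; Y_{7,-6}(Ω₂) = -0.346074+0.015815i ; Δ = +0.001097-0.000760i
  [-5]  conj(Y_{7,-5})(Ω₁) = -0.001310+0.023106i ; Y_{7,-5}(Ω₂) = +0.016674+0.437940i ; Δ = -0.010141-0.000189i
  [-4]  conj(Y_{7,-4})(Ω₁) = +0.075352+0.060145i ; Y_{7,-4}(Ω₂) = +0.189917-0.005784i ; Δ = +0.014658+0.010987i
  [-3]  conj(Y_{7,-3})(Ω₁) = +0.268675-0.077308i ; Y_{7,-3}(Ω₂) = +0.005581+0.244381i ; Δ = +0.020392+0.065228i
  [-2]  conj(Y_{7,-2})(Ω₁) = +0.172730-0.493287i ; Y_{7,-2}(Ω₂) = +0.315762-0.004807i ; Δ = +0.052170-0.156592i
  [-1]  conj(Y_{7,-1})(Ω₁) = -0.269756-0.380273i ; Y_{7,-1}(Ω₂) = +0.000923+0.121210i ; Δ = +0.045844-0.033048i
  [+0]  conj(Y_{7,0})(Ω₁) = +0.191201-0.000000i ; Y_{7,0}(Ω₂) = +0.331593+0.000000i ; Δ = +0.063401+0.000000i
  [+1]  conj(Y_{7,1})(Ω₁) = +0.269756-0.380273i ; Y_{7,1}(Ω₂) = -0.000923+0.121210i ; Δ = +0.045844+0.033048i
  [+2]  conj(Y_{7,2})(Ω₁) = +0.172730+0.493287i ; Y_{7,2}(Ω₂) = +0.315762+0.004807i ; Δ = +0.052170+0.156592i
  [+3]  conj(Y_{7,3})(Ω₁) = -0.268675-0.077308i ; Y_{7,3}(Ω₂) = -0.005581+0.244381i ; Δ = +0.020392-0.065228i
  [+4]  conj(Y_{7,4})(Ω₁) = +0.075352-0.060145i ; Y_{7,4}(Ω₂) = +0.189917+0.005784i ; Δ = +0.014658-0.010987i
  [+5]  conj(Y_{7,5})(Ω₁) = +0.001310+0.023106i ; Y_{7,5}(Ω₂) = -0.016674+0.437940i ; Δ = -0.010141+0.000189i
  [+6]  conj(Y_{7,6})(Ω₁) = -0.003264-0.002048i ; Y_{7,6}(Ω₂) = -0.346074-0.015815i ; Δ = +0.001097+0.000760i
  [+7]  conj(Y_{7,7})(Ω₁) = +0.000368-0.000153i ; Y_{7,7}(Ω₂) = +0.007434-0.139412i ; Δ = -0.000019-0.000052i
Σ over m = +0.311406-0.000000i; ×(4π/15) → +0.260883-0.000000i. Real part: 0.260883

0.260883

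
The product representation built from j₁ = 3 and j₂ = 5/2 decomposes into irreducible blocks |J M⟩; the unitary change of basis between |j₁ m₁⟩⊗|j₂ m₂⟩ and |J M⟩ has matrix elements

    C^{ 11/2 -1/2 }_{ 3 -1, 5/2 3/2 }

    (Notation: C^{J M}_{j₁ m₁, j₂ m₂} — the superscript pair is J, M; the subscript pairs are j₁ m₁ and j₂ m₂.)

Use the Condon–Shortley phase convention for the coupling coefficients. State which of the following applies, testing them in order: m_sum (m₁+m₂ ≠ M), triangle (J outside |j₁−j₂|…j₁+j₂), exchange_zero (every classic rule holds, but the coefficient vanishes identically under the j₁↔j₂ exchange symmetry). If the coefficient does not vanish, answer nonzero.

m-sum: m₁+m₂ = -1+3/2 = 1/2, M = -1/2  ✗ ⇒ coefficient is 0

m_sum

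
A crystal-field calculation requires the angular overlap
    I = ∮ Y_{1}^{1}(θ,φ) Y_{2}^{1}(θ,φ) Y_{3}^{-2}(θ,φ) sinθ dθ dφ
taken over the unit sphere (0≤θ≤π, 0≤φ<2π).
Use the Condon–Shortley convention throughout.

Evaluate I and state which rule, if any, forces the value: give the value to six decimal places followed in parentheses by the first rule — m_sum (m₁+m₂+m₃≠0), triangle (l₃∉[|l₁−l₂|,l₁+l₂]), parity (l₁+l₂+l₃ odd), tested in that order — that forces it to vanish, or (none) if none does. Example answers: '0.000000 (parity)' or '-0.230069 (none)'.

0.261169 (none)

Rules hold: Σm=0, L=6 even, 1≤3≤3.
N = 3·5·7 = 105
Δ = 0!·2!·4!/7! = 1/105
Racah Σ t=0..0: t=0:+1/4 = 1/4
⇒ 3j(1 2 3; 0 0 0)² = 3/35, sgn -1
Racah Σ t=0..0: t=0:+1/12 = 1/12
⇒ 3j(1 2 3; 1 1 -2)² = 2/21, sgn -1
4πI² = N·(3j₀)²·(3jₘ)² = 6/7
I = +1·√(0.857143/4π) = 0.26116903
No selection rule forces the value: the integral is nonzero (none).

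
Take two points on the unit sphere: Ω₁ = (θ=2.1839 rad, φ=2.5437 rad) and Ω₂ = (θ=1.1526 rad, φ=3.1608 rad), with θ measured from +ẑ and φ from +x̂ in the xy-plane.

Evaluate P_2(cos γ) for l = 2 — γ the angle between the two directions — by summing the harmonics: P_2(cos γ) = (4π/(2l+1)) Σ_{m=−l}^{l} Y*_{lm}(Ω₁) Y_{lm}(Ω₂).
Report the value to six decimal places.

-0.288098

Expand P_2 via completeness: Σ_{m} conj(Y_{2,m}) at Ω₁ times Y_{2,m} at Ω₂ —
  [-2]  conj(Y_{2,-2})(Ω₁) = (0.094640, -0.240424) ; Y_{2,-2}(Ω₂) = (0.322329, -0.012388) ; Δ = (0.027527, -0.078668)
  [-1]  conj(Y_{2,-1})(Ω₁) = (0.300497, -0.204652) ; Y_{2,-1}(Ω₂) = (-0.286652, 0.005506) ; Δ = (-0.085011, 0.060319)
  [+0]  conj(Y_{2,0})(Ω₁) = (-0.002118, -0.000000) ; Y_{2,0}(Ω₂) = (-0.159341, 0.000000) ; Δ = (0.000337, 0.000000)
  [+1]  conj(Y_{2,1})(Ω₁) = (-0.300497, -0.204652) ; Y_{2,1}(Ω₂) = (0.286652, 0.005506) ; Δ = (-0.085011, -0.060319)
  [+2]  conj(Y_{2,2})(Ω₁) = (0.094640, 0.240424) ; Y_{2,2}(Ω₂) = (0.322329, 0.012388) ; Δ = (0.027527, 0.078668)
Total Σ_m = (-0.114631, 0.000000). Multiply by 2.513274: (-0.288098, 0.000000). P_2(cos γ) = -0.288098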